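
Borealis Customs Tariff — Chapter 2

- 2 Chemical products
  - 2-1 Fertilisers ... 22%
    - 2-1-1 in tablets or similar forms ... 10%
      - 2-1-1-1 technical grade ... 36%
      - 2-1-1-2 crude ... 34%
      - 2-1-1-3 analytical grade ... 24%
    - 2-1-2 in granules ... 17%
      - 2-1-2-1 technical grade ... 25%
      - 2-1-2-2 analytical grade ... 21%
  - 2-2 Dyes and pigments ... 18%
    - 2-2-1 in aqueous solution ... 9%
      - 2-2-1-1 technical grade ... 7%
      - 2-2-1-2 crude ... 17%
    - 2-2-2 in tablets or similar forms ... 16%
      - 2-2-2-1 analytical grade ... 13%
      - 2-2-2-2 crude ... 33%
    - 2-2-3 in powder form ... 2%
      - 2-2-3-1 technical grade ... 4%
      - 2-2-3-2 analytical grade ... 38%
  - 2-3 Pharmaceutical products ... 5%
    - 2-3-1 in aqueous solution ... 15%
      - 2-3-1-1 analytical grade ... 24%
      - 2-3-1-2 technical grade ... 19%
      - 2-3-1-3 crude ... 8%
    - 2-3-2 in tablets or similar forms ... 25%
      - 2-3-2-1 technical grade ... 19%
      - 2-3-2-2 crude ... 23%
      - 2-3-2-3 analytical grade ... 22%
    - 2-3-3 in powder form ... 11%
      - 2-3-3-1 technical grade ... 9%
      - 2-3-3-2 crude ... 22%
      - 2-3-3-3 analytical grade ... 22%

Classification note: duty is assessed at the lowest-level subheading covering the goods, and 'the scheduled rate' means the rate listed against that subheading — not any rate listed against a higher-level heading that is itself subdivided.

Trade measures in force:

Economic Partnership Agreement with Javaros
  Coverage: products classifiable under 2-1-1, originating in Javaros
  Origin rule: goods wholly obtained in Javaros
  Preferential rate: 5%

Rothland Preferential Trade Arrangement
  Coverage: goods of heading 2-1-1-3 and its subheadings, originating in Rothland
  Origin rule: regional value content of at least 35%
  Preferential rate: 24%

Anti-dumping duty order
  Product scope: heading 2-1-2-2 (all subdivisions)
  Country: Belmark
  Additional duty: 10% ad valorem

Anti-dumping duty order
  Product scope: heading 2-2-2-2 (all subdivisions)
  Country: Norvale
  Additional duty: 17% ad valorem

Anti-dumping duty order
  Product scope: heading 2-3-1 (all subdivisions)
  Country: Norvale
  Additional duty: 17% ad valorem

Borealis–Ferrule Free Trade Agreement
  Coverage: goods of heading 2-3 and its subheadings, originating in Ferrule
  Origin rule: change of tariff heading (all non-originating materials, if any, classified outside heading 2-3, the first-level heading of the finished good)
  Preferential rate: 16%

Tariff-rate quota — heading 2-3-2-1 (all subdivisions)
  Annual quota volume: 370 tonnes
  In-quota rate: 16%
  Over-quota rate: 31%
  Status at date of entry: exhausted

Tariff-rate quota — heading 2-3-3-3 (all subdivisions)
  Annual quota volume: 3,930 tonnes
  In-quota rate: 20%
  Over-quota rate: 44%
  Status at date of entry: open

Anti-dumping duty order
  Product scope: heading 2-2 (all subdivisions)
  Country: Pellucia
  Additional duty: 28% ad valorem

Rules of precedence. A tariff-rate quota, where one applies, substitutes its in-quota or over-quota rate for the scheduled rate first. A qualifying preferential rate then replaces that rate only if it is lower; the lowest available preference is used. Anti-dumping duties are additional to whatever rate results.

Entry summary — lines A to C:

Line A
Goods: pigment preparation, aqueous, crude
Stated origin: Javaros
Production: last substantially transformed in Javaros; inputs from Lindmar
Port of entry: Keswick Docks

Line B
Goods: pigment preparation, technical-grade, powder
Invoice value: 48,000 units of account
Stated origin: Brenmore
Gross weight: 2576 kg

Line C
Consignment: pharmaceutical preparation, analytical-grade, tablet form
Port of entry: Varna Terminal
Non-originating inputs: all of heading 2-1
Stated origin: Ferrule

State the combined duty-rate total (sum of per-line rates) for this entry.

37%

Line A: pigment → 2-2; aqueous → 2-2-1; crude → 2-2-1-2. Scheduled 17%. Javaros agreement on 2-1-1: 2-2-1-2 not covered. → 17%.
Line B: pigment → 2-2; powder → 2-2-3; technical-grade → 2-2-3-1. Scheduled 4%. No special measure applies. → 4%.
Line C: pharmaceutical → 2-3; tablet form → 2-3-2; analytical-grade → 2-3-2-3. Scheduled 22%. Ferrule agreement on 2-3: CTH met → 16% available; preferential 16%. → 16%.
Sum: 17% + 4% + 16% = 37%.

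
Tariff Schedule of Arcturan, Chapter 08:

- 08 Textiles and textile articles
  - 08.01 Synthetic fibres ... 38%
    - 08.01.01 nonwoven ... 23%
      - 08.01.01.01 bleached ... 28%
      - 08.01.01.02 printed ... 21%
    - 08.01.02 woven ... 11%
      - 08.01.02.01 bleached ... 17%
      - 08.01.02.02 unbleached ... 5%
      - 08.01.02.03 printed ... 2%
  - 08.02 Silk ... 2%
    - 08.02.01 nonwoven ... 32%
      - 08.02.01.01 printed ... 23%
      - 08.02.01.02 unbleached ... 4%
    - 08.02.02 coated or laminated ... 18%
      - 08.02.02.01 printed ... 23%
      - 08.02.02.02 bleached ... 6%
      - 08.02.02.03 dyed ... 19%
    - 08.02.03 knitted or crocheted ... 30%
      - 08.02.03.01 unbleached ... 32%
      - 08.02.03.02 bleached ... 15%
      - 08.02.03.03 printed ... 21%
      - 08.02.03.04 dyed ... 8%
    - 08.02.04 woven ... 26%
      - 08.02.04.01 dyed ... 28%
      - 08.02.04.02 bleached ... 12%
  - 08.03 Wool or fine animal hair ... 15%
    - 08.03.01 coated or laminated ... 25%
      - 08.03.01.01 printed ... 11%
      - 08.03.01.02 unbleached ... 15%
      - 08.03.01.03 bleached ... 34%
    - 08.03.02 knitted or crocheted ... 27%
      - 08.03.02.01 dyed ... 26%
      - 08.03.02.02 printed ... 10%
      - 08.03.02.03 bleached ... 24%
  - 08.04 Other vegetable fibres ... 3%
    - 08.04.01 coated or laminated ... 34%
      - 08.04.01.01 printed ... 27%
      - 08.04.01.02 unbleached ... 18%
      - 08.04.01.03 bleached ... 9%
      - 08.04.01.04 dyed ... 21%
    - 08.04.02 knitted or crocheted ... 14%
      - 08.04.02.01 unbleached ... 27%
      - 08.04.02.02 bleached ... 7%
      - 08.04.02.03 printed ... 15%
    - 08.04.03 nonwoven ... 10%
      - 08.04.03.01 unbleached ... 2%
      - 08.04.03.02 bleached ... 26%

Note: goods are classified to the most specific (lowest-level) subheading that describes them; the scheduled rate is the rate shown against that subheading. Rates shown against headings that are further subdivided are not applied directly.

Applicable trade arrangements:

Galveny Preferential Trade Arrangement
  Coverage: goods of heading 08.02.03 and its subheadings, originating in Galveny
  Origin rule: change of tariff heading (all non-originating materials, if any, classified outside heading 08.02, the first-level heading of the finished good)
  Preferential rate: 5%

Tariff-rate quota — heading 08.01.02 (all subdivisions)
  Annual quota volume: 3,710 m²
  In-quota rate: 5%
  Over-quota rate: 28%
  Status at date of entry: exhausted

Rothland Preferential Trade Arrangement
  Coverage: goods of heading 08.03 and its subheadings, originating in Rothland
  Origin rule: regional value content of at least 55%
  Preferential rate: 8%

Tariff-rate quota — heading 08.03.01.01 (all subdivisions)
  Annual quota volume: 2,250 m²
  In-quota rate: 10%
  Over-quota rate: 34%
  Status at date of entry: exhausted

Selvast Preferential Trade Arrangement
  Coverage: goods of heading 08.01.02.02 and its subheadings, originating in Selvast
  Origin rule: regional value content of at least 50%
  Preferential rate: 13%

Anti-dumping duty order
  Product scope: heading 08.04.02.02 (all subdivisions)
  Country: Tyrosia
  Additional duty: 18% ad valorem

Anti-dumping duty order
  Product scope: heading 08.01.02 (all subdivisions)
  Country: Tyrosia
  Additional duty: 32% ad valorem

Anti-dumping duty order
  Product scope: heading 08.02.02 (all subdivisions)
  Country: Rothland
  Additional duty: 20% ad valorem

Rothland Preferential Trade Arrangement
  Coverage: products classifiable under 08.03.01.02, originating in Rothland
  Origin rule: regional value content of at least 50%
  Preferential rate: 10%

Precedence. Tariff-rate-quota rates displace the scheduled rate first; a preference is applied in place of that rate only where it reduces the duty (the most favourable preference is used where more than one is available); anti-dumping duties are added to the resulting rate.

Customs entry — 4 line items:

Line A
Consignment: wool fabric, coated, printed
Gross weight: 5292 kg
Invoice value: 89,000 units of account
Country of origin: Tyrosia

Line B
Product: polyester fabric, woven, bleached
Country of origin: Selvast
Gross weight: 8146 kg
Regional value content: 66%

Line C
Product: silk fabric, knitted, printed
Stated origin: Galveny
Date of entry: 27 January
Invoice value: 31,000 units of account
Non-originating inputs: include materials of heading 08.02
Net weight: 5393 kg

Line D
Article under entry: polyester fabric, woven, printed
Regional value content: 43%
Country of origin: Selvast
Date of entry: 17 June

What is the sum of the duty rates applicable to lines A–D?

111%

Line A: wool → 08.03; coated → 08.03.01; printed → 08.03.01.01. Scheduled 11%. quota on 08.03.01.01 exhausted → over-quota 34%. → 34%.
Line B: polyester → 08.01; woven → 08.01.02; bleached → 08.01.02.01. Scheduled 17%. quota on 08.01.02 exhausted → over-quota 28%; Selvast agreement on 08.01.02.02: 08.01.02.01 not covered. → 28%.
Line C: silk → 08.02; knitted → 08.02.03; printed → 08.02.03.03. Scheduled 21%. Galveny agreement on 08.02.03: CTH not met. → 21%.
Line D: polyester → 08.01; woven → 08.01.02; printed → 08.01.02.03. Scheduled 2%. quota on 08.01.02 exhausted → over-quota 28%; Selvast agreement on 08.01.02.02: 08.01.02.03 not covered. → 28%.
Sum: 34% + 28% + 21% + 28% = 111%.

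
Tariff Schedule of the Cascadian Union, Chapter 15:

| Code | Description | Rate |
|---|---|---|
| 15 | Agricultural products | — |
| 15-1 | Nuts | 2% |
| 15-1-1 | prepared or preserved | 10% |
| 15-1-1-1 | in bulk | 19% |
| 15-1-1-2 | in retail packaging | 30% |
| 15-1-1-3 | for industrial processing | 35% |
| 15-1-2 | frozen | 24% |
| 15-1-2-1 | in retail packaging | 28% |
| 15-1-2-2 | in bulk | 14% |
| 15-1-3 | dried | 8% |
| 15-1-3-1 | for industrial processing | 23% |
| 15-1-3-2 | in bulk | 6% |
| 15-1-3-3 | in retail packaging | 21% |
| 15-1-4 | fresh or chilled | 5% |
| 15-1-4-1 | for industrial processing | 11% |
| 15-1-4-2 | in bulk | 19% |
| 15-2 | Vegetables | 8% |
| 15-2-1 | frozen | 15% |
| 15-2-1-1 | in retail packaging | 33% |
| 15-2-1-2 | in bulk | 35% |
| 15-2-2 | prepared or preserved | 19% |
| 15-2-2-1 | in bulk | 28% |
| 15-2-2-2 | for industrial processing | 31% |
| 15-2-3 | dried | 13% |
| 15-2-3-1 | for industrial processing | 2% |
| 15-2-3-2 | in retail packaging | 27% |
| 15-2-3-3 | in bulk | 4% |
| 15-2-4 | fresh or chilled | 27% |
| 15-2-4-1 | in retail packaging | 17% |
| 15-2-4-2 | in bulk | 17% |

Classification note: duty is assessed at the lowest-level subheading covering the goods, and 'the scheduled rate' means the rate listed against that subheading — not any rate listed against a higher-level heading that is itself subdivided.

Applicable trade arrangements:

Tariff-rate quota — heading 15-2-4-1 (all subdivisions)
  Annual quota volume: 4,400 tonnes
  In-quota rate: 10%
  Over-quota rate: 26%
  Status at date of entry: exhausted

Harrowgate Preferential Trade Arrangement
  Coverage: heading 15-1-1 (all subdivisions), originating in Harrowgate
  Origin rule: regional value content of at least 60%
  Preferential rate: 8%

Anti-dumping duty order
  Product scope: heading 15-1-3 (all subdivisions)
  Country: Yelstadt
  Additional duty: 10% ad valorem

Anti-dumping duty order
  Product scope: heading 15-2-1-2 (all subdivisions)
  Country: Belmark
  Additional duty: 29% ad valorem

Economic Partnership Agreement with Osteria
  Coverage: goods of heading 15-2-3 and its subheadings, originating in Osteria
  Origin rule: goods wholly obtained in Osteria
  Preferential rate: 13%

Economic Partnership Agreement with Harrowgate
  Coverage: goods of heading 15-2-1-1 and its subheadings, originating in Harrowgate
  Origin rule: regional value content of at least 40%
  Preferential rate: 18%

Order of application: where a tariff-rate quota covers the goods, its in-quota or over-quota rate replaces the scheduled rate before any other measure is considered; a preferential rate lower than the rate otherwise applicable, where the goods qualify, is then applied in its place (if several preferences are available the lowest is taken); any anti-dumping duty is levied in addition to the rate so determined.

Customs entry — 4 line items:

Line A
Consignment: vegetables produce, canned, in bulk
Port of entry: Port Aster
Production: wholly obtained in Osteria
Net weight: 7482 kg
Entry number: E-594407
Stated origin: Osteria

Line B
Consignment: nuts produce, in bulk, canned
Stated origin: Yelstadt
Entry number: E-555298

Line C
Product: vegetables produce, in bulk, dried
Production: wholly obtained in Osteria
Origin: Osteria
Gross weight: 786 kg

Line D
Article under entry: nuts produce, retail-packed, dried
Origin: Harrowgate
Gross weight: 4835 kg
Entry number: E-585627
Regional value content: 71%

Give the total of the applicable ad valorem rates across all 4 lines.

Line A: vegetables → 15-2; canned → 15-2-2; in bulk → 15-2-2-1. Scheduled 28%. Osteria agreement on 15-2-3: 15-2-2-1 not covered. → 28%.
Line B: nuts → 15-1; canned → 15-1-1; in bulk → 15-1-1-1. Scheduled 19%. No special measure applies. → 19%.
Line C: vegetables → 15-2; dried → 15-2-3; in bulk → 15-2-3-3. Scheduled 4%. Osteria agreement on 15-2-3: wholly obtained → 13% available; preference 13% not lower than 4% → no reduction. → 4%.
Line D: nuts → 15-1; dried → 15-1-3; retail-packed → 15-1-3-3. Scheduled 21%. Harrowgate agreement on 15-1-1: 15-1-3-3 not covered; Harrowgate agreement on 15-2-1-1: 15-1-3-3 not covered. → 21%.
Sum: 28% + 19% + 4% + 21% = 72%.

72%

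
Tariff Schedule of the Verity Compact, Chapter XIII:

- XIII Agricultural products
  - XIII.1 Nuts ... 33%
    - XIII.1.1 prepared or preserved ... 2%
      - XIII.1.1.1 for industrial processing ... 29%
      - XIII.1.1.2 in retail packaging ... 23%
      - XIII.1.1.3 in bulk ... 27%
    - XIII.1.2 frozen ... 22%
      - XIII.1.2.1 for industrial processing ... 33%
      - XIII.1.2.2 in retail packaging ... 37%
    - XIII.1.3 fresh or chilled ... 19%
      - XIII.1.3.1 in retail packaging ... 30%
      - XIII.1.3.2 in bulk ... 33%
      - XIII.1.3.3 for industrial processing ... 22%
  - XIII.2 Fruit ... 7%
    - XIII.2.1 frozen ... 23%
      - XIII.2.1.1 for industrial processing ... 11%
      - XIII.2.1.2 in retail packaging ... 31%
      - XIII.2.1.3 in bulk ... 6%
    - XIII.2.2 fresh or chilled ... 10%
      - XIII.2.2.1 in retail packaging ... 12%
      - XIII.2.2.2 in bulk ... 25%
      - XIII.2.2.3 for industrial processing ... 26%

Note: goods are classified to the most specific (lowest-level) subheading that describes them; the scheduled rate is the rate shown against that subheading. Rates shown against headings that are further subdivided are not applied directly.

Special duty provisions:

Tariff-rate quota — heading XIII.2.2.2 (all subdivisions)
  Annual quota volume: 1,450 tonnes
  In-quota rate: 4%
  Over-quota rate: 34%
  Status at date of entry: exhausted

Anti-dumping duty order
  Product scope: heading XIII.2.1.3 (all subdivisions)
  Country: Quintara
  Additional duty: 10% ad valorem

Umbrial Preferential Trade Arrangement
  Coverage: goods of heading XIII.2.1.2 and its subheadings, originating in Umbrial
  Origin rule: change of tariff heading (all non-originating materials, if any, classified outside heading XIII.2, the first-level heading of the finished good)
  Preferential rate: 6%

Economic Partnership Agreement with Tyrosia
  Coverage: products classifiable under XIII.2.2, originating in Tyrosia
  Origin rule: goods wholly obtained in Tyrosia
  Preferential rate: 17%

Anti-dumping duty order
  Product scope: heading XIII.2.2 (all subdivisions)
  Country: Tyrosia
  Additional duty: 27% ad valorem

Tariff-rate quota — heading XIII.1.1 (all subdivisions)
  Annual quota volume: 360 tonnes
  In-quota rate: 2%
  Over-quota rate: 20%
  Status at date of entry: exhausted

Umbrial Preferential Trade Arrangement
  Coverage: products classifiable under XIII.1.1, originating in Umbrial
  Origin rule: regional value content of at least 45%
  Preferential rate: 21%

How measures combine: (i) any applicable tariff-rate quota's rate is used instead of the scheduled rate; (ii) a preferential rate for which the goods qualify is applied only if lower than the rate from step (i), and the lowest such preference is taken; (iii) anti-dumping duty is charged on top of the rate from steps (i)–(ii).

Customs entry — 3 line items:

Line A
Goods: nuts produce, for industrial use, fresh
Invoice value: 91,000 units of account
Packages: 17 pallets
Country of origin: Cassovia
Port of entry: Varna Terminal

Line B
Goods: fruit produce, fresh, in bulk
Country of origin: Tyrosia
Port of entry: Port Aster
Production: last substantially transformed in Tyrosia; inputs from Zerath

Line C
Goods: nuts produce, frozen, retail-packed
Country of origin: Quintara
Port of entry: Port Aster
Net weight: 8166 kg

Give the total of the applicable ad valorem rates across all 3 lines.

120%

Line A: nuts → XIII.1; fresh → XIII.1.3; for industrial use → XIII.1.3.3. Scheduled 22%. No special measure applies. → 22%.
Line B: fruit → XIII.2; fresh → XIII.2.2; in bulk → XIII.2.2.2. Scheduled 25%. quota on XIII.2.2.2 exhausted → over-quota 34%; Tyrosia agreement on XIII.2.2: not wholly obtained; anti-dumping (Tyrosia, XIII.2.2): +27%; total 34% + 27% = 61%. → 61%.
Line C: nuts → XIII.1; frozen → XIII.1.2; retail-packed → XIII.1.2.2. Scheduled 37%. No special measure applies. → 37%.
Sum: 22% + 61% + 37% = 120%.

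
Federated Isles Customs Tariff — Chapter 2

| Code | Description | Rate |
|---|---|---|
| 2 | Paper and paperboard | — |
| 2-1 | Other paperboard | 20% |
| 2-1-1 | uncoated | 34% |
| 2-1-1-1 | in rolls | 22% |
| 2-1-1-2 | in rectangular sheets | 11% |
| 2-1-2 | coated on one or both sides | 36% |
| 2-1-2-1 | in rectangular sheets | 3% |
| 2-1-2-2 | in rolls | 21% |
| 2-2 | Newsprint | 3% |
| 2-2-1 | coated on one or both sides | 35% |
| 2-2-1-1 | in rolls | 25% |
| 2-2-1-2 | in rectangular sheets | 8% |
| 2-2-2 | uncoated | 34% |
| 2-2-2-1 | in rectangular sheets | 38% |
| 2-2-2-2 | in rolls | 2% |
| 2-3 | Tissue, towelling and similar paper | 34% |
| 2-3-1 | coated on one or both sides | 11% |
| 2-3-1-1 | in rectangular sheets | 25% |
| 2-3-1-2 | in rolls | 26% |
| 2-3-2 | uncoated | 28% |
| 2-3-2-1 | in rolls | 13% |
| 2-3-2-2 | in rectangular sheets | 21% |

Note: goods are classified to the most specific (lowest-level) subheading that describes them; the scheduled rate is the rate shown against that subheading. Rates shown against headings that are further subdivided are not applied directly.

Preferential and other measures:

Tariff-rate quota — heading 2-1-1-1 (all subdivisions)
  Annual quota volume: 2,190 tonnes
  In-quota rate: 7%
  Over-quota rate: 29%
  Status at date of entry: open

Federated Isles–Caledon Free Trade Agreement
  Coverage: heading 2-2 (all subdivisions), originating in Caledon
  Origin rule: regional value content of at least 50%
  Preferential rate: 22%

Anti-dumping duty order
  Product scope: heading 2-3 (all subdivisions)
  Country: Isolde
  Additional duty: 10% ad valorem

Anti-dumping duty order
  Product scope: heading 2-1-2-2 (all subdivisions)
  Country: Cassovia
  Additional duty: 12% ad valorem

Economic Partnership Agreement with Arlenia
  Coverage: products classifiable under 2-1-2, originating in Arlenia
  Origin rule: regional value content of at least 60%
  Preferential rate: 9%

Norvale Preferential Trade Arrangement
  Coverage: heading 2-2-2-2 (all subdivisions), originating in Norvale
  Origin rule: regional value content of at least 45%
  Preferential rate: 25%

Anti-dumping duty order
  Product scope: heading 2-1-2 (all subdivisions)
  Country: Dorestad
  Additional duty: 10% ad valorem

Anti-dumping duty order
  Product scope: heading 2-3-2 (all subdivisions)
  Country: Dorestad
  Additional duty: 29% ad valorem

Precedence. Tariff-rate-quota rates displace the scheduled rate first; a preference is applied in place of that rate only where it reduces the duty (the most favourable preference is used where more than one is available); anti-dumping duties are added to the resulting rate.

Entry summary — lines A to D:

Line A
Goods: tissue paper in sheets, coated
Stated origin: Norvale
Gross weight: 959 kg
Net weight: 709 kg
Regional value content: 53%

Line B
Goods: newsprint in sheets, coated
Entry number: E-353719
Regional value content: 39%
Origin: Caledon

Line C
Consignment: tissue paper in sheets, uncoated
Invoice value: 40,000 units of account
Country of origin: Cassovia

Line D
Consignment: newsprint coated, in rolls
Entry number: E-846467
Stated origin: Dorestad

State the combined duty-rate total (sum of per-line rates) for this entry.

79%

Line A: tissue paper → 2-3; coated → 2-3-1; in sheets → 2-3-1-1. Scheduled 25%. Norvale agreement on 2-2-2-2: 2-3-1-1 not covered. → 25%.
Line B: newsprint → 2-2; coated → 2-2-1; in sheets → 2-2-1-2. Scheduled 8%. Caledon agreement on 2-2: RVC < 50%. → 8%.
Line C: tissue paper → 2-3; uncoated → 2-3-2; in sheets → 2-3-2-2. Scheduled 21%. No special measure applies. → 21%.
Line D: newsprint → 2-2; coated → 2-2-1; in rolls → 2-2-1-1. Scheduled 25%. No special measure applies. → 25%.
Sum: 25% + 8% + 21% + 25% = 79%.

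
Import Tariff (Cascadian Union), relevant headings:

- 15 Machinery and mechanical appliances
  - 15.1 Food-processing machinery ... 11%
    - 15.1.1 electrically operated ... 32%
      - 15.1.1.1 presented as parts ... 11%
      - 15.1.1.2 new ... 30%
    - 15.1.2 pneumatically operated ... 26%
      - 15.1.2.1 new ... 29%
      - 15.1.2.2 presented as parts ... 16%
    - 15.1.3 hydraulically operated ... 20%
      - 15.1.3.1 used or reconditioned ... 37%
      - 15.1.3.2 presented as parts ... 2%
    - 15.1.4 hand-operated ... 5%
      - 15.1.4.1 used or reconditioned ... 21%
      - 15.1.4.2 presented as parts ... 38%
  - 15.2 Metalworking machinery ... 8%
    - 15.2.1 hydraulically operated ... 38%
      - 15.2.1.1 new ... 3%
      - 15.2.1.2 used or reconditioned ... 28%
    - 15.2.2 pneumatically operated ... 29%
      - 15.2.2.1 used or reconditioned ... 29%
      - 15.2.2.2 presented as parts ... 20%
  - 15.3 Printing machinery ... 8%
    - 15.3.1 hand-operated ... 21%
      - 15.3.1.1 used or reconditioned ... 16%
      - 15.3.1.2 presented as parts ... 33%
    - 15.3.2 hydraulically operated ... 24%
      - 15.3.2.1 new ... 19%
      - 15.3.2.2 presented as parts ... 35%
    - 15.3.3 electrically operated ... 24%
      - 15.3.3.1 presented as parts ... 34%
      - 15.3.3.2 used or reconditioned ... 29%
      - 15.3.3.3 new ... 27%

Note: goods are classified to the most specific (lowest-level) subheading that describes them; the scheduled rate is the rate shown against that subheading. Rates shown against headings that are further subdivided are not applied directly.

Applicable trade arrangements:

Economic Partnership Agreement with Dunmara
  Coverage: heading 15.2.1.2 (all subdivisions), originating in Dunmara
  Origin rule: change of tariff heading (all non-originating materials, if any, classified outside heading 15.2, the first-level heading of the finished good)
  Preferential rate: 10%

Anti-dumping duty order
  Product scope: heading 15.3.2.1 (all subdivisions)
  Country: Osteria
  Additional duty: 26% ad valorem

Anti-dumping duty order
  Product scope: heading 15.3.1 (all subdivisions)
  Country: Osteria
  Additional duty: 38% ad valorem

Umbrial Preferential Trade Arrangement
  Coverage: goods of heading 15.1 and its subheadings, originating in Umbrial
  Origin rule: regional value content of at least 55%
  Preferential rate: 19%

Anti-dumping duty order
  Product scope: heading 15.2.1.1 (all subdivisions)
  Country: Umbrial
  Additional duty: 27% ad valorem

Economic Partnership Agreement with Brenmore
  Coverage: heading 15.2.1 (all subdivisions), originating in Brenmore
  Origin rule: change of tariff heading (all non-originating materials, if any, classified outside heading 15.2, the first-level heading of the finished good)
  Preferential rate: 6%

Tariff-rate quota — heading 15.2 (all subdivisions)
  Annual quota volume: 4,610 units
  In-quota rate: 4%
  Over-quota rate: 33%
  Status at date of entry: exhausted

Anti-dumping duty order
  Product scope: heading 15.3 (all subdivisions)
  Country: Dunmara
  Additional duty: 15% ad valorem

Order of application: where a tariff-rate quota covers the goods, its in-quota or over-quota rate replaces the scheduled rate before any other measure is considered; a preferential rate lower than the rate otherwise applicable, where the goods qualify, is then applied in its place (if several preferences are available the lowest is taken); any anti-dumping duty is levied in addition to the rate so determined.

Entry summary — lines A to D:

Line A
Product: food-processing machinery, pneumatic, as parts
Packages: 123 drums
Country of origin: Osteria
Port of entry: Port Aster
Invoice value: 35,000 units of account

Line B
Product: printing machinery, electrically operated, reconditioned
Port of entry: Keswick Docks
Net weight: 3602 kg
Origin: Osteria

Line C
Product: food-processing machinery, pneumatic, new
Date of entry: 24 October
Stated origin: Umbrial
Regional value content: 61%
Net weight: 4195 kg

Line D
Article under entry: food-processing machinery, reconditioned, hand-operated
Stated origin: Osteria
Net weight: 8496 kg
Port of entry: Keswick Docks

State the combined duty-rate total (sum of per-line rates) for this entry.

Line A: food-processing → 15.1; pneumatic → 15.1.2; as parts → 15.1.2.2. Scheduled 16%. No special measure applies. → 16%.
Line B: printing → 15.3; electrically operated → 15.3.3; reconditioned → 15.3.3.2. Scheduled 29%. No special measure applies. → 29%.
Line C: food-processing → 15.1; pneumatic → 15.1.2; new → 15.1.2.1. Scheduled 29%. Umbrial agreement on 15.1: RVC ≥ 55% → 19% available; preferential 19%. → 19%.
Line D: food-processing → 15.1; hand-operated → 15.1.4; reconditioned → 15.1.4.1. Scheduled 21%. No special measure applies. → 21%.
Sum: 16% + 29% + 19% + 21% = 85%.

85%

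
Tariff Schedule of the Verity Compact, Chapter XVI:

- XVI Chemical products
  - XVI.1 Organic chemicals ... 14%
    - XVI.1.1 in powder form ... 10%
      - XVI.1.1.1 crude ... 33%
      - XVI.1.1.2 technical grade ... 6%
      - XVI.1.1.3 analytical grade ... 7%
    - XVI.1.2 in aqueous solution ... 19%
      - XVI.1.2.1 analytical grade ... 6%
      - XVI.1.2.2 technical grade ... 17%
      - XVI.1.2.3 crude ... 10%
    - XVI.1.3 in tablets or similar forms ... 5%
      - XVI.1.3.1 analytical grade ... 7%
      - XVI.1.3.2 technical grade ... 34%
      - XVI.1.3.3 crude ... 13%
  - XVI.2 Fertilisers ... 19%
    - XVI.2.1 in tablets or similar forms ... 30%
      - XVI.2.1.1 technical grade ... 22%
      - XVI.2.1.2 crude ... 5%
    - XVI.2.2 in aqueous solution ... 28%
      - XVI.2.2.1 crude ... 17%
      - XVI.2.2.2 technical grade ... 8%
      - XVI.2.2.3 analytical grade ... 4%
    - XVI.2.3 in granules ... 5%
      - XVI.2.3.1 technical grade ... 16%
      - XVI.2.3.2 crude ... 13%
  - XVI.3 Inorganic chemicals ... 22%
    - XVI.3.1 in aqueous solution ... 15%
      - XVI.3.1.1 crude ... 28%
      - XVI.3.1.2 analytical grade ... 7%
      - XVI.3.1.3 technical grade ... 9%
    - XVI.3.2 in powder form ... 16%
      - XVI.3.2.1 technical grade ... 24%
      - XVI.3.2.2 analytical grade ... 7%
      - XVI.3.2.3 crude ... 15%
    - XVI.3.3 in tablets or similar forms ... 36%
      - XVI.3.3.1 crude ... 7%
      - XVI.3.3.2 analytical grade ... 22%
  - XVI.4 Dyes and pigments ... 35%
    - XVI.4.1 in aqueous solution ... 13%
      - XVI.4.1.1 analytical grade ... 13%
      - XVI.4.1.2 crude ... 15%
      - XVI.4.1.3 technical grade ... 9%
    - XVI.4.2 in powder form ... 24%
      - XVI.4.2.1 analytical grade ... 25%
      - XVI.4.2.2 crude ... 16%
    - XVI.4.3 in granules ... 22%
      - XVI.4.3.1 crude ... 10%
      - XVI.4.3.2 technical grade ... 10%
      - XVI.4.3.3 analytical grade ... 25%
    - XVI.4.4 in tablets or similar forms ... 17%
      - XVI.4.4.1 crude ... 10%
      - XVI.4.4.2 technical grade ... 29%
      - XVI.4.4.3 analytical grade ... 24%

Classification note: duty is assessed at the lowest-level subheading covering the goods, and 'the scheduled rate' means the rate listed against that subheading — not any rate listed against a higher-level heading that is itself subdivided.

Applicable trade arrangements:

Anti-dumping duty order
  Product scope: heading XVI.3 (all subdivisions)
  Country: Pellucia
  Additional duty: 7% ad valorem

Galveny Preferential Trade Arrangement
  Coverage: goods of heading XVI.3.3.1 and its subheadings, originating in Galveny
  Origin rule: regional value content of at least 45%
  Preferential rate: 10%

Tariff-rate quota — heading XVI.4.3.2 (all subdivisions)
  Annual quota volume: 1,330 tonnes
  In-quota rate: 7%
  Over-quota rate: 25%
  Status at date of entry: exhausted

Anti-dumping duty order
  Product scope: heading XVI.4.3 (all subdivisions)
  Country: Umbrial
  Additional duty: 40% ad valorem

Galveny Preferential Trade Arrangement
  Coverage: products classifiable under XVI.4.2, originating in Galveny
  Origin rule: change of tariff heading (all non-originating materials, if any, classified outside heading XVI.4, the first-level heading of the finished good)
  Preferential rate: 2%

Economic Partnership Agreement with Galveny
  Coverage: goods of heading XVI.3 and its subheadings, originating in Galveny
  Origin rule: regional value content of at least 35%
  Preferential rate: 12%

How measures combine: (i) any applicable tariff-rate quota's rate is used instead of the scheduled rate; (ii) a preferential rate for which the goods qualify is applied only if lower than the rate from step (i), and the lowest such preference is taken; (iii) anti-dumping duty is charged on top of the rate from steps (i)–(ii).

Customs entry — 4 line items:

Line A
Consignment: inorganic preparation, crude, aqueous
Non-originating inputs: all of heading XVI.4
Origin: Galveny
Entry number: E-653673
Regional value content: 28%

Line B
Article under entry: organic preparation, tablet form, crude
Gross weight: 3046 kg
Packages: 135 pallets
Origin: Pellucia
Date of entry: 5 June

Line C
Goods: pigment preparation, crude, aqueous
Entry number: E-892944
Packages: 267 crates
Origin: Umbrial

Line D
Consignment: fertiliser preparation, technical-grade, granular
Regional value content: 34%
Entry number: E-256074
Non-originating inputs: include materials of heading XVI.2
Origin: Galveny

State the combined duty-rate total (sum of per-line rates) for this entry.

72%

Line A: inorganic → XVI.3; aqueous → XVI.3.1; crude → XVI.3.1.1. Scheduled 28%. Galveny agreement on XVI.3.3.1: XVI.3.1.1 not covered; Galveny agreement on XVI.4.2: XVI.3.1.1 not covered; Galveny agreement on XVI.3: RVC < 35%. → 28%.
Line B: organic → XVI.1; tablet form → XVI.1.3; crude → XVI.1.3.3. Scheduled 13%. No special measure applies. → 13%.
Line C: pigment → XVI.4; aqueous → XVI.4.1; crude → XVI.4.1.2. Scheduled 15%. No special measure applies. → 15%.
Line D: fertiliser → XVI.2; granular → XVI.2.3; technical-grade → XVI.2.3.1. Scheduled 16%. Galveny agreement on XVI.3.3.1: XVI.2.3.1 not covered; Galveny agreement on XVI.4.2: XVI.2.3.1 not covered; Galveny agreement on XVI.3: XVI.2.3.1 not covered. → 16%.
Sum: 28% + 13% + 15% + 16% = 72%.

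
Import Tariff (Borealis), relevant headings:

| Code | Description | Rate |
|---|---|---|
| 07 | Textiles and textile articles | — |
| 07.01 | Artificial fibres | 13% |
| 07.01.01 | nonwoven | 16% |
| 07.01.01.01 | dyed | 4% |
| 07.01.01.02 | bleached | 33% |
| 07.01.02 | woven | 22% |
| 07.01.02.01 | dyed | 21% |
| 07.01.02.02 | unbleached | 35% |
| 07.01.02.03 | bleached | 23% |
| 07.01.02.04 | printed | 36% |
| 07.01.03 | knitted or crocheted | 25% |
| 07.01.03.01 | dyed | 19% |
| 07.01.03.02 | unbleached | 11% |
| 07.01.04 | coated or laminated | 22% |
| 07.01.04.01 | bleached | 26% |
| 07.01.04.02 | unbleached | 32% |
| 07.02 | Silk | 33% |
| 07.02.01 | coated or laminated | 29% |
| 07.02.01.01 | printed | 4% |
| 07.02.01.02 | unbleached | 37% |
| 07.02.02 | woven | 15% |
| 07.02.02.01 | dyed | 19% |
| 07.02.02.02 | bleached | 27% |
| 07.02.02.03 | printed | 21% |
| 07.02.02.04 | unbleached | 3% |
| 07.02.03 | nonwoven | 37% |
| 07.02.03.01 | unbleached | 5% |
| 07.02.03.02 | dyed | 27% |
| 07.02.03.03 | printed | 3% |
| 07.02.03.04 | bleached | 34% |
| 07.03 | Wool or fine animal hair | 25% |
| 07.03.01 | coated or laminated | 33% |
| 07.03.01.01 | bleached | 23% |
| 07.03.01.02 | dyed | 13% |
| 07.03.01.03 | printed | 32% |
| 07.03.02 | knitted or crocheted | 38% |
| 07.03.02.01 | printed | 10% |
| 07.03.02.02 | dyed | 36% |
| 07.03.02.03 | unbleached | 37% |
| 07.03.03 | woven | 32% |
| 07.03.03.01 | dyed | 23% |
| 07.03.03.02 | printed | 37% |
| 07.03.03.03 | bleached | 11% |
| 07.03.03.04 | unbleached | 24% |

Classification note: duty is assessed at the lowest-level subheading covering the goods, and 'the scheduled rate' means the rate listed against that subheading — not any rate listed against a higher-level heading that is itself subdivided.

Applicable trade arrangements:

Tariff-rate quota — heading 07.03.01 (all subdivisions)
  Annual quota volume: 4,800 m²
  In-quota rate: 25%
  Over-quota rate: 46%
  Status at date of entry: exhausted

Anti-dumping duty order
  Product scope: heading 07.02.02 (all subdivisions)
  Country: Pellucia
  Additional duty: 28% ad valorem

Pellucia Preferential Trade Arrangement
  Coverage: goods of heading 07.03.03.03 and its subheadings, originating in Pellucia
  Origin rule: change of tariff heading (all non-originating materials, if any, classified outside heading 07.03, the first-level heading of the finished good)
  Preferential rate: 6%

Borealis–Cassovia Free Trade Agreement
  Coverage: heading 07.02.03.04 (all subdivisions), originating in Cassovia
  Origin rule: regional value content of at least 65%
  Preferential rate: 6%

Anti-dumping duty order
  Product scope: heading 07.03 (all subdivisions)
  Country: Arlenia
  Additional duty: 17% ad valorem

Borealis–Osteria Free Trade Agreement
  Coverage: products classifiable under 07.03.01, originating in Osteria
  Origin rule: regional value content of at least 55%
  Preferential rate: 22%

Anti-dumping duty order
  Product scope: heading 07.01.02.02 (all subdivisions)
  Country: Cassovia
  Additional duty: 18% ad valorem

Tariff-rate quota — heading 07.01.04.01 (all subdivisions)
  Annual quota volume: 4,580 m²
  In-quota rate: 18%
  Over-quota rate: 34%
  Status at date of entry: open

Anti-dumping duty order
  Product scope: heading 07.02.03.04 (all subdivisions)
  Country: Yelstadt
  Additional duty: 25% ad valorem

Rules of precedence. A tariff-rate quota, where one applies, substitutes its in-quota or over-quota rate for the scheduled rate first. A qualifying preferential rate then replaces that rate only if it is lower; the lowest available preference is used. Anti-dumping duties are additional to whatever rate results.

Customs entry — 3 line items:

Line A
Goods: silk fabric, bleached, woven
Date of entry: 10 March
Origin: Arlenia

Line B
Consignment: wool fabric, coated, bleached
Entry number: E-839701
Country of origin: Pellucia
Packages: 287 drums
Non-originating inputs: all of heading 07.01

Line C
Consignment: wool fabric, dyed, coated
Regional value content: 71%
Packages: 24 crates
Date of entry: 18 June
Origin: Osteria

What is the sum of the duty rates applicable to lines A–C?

Line A: silk → 07.02; woven → 07.02.02; bleached → 07.02.02.02. Scheduled 27%. No special measure applies. → 27%.
Line B: wool → 07.03; coated → 07.03.01; bleached → 07.03.01.01. Scheduled 23%. quota on 07.03.01 exhausted → over-quota 46%; Pellucia agreement on 07.03.03.03: 07.03.01.01 not covered. → 46%.
Line C: wool → 07.03; coated → 07.03.01; dyed → 07.03.01.02. Scheduled 13%. quota on 07.03.01 exhausted → over-quota 46%; Osteria agreement on 07.03.01: RVC ≥ 55% → 22% available; preferential 22%. → 22%.
Sum: 27% + 46% + 22% = 95%.

95%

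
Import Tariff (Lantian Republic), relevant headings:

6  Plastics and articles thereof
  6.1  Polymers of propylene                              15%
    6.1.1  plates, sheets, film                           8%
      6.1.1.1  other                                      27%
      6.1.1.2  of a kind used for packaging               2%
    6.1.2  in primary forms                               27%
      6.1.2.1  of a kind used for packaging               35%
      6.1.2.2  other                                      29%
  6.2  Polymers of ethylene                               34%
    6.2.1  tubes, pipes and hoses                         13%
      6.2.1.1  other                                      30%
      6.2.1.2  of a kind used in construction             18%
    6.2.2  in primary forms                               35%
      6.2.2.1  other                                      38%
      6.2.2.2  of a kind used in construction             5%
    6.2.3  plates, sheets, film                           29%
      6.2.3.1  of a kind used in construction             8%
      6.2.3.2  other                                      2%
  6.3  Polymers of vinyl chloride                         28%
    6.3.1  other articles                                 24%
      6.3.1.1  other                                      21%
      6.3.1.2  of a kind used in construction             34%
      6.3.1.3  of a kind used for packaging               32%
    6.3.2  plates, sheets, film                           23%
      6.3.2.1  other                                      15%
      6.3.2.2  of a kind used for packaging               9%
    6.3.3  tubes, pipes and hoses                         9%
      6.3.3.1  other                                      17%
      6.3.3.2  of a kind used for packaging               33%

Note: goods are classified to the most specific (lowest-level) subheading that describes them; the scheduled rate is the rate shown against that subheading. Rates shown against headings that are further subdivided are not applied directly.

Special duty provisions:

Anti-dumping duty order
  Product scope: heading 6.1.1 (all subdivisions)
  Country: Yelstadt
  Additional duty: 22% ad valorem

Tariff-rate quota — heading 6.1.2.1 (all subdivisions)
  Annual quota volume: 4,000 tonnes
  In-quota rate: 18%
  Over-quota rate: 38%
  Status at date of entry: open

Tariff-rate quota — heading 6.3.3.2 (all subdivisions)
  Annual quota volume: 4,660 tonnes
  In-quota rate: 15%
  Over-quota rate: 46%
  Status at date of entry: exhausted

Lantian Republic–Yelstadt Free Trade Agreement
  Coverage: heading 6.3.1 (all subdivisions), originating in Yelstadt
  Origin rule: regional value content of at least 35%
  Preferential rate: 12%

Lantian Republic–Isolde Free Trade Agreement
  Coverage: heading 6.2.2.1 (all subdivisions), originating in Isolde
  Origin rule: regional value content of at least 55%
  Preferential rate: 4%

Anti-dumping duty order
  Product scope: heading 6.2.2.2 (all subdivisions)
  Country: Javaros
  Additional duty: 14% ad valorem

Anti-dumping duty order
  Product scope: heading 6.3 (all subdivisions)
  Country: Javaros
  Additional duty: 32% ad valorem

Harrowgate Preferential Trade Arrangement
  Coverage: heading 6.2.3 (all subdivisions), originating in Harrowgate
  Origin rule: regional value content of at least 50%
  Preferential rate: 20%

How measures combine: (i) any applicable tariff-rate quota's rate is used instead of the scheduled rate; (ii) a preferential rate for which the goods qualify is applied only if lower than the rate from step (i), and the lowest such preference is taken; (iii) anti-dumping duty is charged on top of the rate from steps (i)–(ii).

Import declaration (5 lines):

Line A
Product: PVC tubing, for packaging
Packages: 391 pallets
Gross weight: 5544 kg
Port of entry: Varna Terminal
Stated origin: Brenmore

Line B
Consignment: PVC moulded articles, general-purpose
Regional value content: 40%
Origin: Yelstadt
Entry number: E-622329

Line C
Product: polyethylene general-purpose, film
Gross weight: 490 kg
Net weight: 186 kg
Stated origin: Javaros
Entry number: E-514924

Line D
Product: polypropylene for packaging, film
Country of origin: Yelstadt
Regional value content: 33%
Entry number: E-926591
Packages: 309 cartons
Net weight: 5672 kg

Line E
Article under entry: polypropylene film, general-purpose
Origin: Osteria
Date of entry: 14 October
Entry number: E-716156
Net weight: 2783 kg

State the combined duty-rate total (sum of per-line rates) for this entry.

Line A: PVC → 6.3; tubing → 6.3.3; for packaging → 6.3.3.2. Scheduled 33%. quota on 6.3.3.2 exhausted → over-quota 46%. → 46%.
Line B: PVC → 6.3; moulded articles → 6.3.1; general-purpose → 6.3.1.1. Scheduled 21%. Yelstadt agreement on 6.3.1: RVC ≥ 35% → 12% available; preferential 12%. → 12%.
Line C: polyethylene → 6.2; film → 6.2.3; general-purpose → 6.2.3.2. Scheduled 2%. No special measure applies. → 2%.
Line D: polypropylene → 6.1; film → 6.1.1; for packaging → 6.1.1.2. Scheduled 2%. Yelstadt agreement on 6.3.1: 6.1.1.2 not covered; anti-dumping (Yelstadt, 6.1.1): +22%; total 2% + 22% = 24%. → 24%.
Line E: polypropylene → 6.1; film → 6.1.1; general-purpose → 6.1.1.1. Scheduled 27%. No special measure applies. → 27%.
Sum: 46% + 12% + 2% + 24% + 27% = 111%.

111%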